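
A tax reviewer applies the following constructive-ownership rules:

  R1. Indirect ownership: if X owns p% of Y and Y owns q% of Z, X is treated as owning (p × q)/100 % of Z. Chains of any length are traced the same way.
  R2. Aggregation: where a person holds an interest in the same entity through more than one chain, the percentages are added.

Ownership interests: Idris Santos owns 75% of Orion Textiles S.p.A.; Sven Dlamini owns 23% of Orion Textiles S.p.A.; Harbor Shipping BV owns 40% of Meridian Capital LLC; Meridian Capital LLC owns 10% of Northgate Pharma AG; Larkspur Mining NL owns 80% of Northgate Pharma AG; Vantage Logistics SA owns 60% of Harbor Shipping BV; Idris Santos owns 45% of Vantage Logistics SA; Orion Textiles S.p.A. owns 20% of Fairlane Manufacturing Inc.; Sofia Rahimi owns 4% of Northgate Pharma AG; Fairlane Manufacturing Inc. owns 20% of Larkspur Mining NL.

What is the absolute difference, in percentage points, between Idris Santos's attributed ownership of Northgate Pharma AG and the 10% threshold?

6.52

Chain via Orion Textiles S.p.A. → Fairlane Manufacturing Inc. → Larkspur Mining NL (R1): 75% × 20% × 20% × 80% = 2.4% of Northgate Pharma AG.
Chain via Vantage Logistics SA → Harbor Shipping BV → Meridian Capital LLC (R1): 45% × 60% × 40% × 10% = 1.08% of Northgate Pharma AG.
Aggregating (R2): 2.4% + 1.08% = 3.48%.
3.48% falls short of the 10% threshold by 6.52 percentage points.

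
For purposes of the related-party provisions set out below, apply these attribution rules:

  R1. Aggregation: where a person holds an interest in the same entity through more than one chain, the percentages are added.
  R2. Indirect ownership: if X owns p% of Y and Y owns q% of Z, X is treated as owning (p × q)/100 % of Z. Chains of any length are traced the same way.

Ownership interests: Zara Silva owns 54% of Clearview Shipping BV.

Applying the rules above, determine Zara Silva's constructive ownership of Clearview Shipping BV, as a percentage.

Direct interest in Clearview Shipping BV: 54%.

54%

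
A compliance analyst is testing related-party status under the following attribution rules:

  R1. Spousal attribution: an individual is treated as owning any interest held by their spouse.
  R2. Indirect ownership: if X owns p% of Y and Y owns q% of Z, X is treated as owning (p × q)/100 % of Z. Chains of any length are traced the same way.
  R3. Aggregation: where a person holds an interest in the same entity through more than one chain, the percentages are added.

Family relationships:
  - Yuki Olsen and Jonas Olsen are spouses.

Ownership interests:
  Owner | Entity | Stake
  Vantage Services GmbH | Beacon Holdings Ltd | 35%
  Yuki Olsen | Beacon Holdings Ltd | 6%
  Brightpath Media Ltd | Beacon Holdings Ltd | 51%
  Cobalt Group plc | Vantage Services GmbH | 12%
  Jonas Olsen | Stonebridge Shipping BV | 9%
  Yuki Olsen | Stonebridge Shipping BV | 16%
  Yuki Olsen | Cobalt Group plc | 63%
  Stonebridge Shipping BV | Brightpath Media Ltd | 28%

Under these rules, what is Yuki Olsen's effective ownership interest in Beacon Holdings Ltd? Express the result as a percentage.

12.216%

By spousal attribution (R1), Yuki Olsen is treated as also owning Jonas Olsen's interest in Stonebridge Shipping BV, giving 16% + 9% = 25%.
Chain via Cobalt Group plc → Vantage Services GmbH (R2): 63% × 12% × 35% = 2.646% of Beacon Holdings Ltd.
Chain via Stonebridge Shipping BV → Brightpath Media Ltd (R2): 25% × 28% × 51% = 3.57% of Beacon Holdings Ltd.
Direct interest in Beacon Holdings Ltd: 6%.
Aggregating (R3): 2.646% + 3.57% + 6% = 12.216%.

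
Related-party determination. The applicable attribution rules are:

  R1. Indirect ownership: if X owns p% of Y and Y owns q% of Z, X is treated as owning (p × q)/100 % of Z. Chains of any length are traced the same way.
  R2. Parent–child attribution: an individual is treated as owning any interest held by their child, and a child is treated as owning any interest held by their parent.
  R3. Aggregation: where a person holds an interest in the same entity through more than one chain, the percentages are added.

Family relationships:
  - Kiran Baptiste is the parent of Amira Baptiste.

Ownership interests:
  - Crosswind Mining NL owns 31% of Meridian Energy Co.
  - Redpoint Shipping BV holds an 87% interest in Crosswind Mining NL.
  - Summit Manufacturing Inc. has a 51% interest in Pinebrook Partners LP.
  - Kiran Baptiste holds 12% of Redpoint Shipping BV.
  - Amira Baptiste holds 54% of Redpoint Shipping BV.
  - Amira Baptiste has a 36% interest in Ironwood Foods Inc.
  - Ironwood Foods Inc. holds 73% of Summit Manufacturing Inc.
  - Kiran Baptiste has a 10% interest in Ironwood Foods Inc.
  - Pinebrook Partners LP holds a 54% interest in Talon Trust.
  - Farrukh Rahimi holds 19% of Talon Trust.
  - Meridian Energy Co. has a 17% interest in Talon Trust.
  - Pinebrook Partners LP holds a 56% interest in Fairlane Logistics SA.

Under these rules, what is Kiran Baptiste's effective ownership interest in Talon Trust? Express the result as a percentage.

12.273966%

By parent–child attribution (R2), Kiran Baptiste is treated as also owning Amira Baptiste's interest in Redpoint Shipping BV, giving 12% + 54% = 66%.
By parent–child attribution (R2), Kiran Baptiste is treated as also owning Amira Baptiste's interest in Ironwood Foods Inc, giving 10% + 36% = 46%.
Chain via Redpoint Shipping BV → Crosswind Mining NL → Meridian Energy Co. (R1): 66% × 87% × 31% × 17% = 3.026034% of Talon Trust.
Chain via Ironwood Foods Inc. → Summit Manufacturing Inc. → Pinebrook Partners LP (R1): 46% × 73% × 51% × 54% = 9.247932% of Talon Trust.
Aggregating (R3): 3.026034% + 9.247932% = 12.273966%.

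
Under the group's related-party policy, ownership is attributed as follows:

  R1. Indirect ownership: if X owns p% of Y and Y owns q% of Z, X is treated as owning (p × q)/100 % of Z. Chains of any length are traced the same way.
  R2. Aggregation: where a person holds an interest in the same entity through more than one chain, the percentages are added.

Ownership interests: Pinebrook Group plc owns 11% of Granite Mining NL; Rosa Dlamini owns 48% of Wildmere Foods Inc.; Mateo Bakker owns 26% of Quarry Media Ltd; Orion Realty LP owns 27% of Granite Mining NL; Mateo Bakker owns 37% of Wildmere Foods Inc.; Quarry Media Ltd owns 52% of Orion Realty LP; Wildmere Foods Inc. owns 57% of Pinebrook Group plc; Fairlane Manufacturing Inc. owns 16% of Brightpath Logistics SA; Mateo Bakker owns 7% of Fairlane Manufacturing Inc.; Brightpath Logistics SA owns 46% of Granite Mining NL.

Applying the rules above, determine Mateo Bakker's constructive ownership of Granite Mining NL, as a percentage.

6.4855%

Chain via Fairlane Manufacturing Inc. → Brightpath Logistics SA (R1): 7% × 16% × 46% = 0.5152% of Granite Mining NL.
Chain via Quarry Media Ltd → Orion Realty LP (R1): 26% × 52% × 27% = 3.6504% of Granite Mining NL.
Chain via Wildmere Foods Inc. → Pinebrook Group plc (R1): 37% × 57% × 11% = 2.3199% of Granite Mining NL.
Aggregating (R2): 0.5152% + 3.6504% + 2.3199% = 6.4855%.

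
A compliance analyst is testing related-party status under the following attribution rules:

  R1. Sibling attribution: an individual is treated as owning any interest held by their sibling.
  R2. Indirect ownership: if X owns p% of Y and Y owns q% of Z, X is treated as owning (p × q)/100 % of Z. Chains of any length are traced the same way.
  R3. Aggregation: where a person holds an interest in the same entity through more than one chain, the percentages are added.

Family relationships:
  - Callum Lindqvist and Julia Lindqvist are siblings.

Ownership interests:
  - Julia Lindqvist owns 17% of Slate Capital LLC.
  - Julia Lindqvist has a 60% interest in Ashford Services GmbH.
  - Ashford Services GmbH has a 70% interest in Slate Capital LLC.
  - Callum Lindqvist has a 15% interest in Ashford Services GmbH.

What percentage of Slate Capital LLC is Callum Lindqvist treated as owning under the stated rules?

By sibling attribution (R1), Callum Lindqvist is treated as also owning Julia Lindqvist's interest in Ashford Services GmbH, giving 15% + 60% = 75%.
By sibling attribution (R1), Callum Lindqvist is treated as owning Julia Lindqvist's 17% interest in Slate Capital LLC.
Chain via Ashford Services GmbH (R2): 75% × 70% = 52.5% of Slate Capital LLC.
Direct interest in Slate Capital LLC: 17%.
Aggregating (R3): 52.5% + 17% = 69.5%.

69.5%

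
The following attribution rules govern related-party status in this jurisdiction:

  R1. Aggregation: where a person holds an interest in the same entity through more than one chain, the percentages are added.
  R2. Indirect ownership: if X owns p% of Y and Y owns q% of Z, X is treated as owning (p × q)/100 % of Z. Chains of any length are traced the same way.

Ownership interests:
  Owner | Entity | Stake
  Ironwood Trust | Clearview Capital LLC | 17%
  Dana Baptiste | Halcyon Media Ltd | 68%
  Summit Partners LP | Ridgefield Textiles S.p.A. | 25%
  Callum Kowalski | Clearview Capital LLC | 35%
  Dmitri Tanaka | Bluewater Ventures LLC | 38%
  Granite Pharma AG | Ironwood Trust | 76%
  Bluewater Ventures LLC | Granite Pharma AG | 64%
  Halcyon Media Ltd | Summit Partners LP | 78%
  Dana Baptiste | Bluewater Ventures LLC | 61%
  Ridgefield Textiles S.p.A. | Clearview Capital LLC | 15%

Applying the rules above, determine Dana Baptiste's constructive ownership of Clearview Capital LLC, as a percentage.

7.032968%

Chain via Bluewater Ventures LLC → Granite Pharma AG → Ironwood Trust (R2): 61% × 64% × 76% × 17% = 5.043968% of Clearview Capital LLC.
Chain via Halcyon Media Ltd → Summit Partners LP → Ridgefield Textiles S.p.A. (R2): 68% × 78% × 25% × 15% = 1.989% of Clearview Capital LLC.
Aggregating (R1): 5.043968% + 1.989% = 7.032968%.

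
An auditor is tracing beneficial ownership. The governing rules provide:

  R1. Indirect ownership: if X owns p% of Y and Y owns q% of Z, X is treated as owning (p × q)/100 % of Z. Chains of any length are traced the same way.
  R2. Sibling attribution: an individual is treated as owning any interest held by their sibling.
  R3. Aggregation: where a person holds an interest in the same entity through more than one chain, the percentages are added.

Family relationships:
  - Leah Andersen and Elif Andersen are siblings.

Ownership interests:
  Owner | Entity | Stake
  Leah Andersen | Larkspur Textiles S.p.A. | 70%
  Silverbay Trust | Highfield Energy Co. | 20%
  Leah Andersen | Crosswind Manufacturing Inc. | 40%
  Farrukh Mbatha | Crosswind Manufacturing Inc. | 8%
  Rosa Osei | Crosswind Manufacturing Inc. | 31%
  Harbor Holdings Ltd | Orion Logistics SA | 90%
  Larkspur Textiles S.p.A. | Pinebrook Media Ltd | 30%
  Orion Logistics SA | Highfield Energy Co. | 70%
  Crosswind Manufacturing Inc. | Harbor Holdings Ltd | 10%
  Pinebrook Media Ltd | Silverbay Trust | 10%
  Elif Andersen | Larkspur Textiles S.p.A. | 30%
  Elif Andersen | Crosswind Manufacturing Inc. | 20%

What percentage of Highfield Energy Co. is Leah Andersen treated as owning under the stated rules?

By sibling attribution (R2), Leah Andersen is treated as also owning Elif Andersen's interest in Crosswind Manufacturing Inc, giving 40% + 20% = 60%.
By sibling attribution (R2), Leah Andersen is treated as also owning Elif Andersen's interest in Larkspur Textiles S.p.A, giving 70% + 30% = 100%.
Chain via Crosswind Manufacturing Inc. → Harbor Holdings Ltd → Orion Logistics SA (R1): 60% × 10% × 90% × 70% = 3.78% of Highfield Energy Co.
Chain via Larkspur Textiles S.p.A. → Pinebrook Media Ltd → Silverbay Trust (R1): 100% × 30% × 10% × 20% = 0.6% of Highfield Energy Co.
Aggregating (R3): 3.78% + 0.6% = 4.38%.

4.38%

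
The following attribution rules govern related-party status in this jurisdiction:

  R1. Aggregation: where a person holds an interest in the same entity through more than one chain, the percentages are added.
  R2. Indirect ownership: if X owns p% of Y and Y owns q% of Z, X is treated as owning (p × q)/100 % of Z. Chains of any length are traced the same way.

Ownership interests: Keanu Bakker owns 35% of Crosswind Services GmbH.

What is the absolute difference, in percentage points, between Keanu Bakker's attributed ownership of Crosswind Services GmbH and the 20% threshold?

15

Direct interest in Crosswind Services GmbH: 35%.
35% exceeds the 20% threshold by 15 percentage points.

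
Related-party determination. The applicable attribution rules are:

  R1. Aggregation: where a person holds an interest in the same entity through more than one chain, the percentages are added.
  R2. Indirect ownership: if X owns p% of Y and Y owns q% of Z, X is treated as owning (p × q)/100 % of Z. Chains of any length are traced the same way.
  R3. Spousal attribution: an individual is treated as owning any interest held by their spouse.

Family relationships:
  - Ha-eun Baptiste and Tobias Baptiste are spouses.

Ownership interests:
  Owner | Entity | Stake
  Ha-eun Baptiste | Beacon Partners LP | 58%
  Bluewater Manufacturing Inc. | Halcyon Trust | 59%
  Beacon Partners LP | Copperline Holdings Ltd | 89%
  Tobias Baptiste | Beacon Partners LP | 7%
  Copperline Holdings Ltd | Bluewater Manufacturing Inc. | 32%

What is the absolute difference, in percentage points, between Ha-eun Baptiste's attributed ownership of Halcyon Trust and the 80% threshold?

69.07792

By spousal attribution (R3), Ha-eun Baptiste is treated as also owning Tobias Baptiste's interest in Beacon Partners LP, giving 58% + 7% = 65%.
Chain via Beacon Partners LP → Copperline Holdings Ltd → Bluewater Manufacturing Inc. (R2): 65% × 89% × 32% × 59% = 10.92208% of Halcyon Trust.
10.92208% falls short of the 80% threshold by 69.07792 percentage points.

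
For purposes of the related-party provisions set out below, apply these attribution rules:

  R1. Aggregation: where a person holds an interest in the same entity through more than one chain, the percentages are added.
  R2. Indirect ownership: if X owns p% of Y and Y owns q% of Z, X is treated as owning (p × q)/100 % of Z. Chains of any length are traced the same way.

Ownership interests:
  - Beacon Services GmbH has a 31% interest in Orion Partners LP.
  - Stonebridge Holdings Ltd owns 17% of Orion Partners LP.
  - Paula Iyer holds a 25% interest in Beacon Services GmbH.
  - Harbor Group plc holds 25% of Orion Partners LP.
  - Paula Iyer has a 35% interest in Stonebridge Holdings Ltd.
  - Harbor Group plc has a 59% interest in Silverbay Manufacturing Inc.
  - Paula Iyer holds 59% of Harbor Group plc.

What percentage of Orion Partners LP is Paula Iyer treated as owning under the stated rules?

28.45%

Chain via Stonebridge Holdings Ltd (R2): 35% × 17% = 5.95% of Orion Partners LP.
Chain via Harbor Group plc (R2): 59% × 25% = 14.75% of Orion Partners LP.
Chain via Beacon Services GmbH (R2): 25% × 31% = 7.75% of Orion Partners LP.
Aggregating (R1): 5.95% + 14.75% + 7.75% = 28.45%.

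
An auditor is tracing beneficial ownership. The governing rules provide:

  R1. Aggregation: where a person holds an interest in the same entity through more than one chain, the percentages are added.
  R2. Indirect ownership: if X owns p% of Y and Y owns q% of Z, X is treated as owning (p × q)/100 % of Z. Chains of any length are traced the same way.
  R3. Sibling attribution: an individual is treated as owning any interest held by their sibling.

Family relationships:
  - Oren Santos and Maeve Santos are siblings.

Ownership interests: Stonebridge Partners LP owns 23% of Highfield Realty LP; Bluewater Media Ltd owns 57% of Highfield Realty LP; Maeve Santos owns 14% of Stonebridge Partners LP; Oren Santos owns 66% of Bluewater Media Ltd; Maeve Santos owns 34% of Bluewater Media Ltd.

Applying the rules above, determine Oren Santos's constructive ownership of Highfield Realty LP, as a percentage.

60.22%

By sibling attribution (R3), Oren Santos is treated as also owning Maeve Santos's interest in Bluewater Media Ltd, giving 66% + 34% = 100%.
By sibling attribution (R3), Oren Santos is treated as owning Maeve Santos's 14% interest in Stonebridge Partners LP.
Chain via Bluewater Media Ltd (R2): 100% × 57% = 57% of Highfield Realty LP.
Chain via Stonebridge Partners LP (R2): 14% × 23% = 3.22% of Highfield Realty LP.
Aggregating (R1): 57% + 3.22% = 60.22%.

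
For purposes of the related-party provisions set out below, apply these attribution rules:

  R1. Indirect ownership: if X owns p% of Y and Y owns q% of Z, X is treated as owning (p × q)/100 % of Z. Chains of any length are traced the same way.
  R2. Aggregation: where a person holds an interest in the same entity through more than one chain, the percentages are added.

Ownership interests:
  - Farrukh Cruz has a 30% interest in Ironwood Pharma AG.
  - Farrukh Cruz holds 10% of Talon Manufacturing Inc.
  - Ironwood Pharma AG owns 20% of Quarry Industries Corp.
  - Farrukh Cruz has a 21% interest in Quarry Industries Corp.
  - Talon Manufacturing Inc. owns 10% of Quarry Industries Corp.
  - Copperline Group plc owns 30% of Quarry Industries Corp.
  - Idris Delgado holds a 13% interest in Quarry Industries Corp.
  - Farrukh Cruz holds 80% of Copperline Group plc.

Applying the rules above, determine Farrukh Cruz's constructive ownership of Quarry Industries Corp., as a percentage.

52%

Chain via Copperline Group plc (R1): 80% × 30% = 24% of Quarry Industries Corp.
Chain via Talon Manufacturing Inc. (R1): 10% × 10% = 1% of Quarry Industries Corp.
Chain via Ironwood Pharma AG (R1): 30% × 20% = 6% of Quarry Industries Corp.
Direct interest in Quarry Industries Corp: 21%.
Aggregating (R2): 24% + 1% + 6% + 21% = 52%.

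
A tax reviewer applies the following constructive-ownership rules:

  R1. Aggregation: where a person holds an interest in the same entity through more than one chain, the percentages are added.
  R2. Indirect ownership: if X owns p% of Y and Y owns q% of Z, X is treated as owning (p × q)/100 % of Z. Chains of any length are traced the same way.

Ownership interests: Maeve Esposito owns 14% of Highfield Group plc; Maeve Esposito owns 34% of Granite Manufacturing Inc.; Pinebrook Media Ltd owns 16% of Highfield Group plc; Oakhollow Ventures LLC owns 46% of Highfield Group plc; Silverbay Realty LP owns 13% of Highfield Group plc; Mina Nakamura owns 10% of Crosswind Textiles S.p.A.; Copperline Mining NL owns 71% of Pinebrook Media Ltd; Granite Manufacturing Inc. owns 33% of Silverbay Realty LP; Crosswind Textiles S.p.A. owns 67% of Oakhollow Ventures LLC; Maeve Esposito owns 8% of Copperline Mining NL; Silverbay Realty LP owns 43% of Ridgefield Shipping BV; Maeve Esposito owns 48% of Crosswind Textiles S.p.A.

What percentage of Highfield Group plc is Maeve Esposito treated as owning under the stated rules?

31.161%

Chain via Granite Manufacturing Inc. → Silverbay Realty LP (R2): 34% × 33% × 13% = 1.4586% of Highfield Group plc.
Chain via Crosswind Textiles S.p.A. → Oakhollow Ventures LLC (R2): 48% × 67% × 46% = 14.7936% of Highfield Group plc.
Chain via Copperline Mining NL → Pinebrook Media Ltd (R2): 8% × 71% × 16% = 0.9088% of Highfield Group plc.
Direct interest in Highfield Group plc: 14%.
Aggregating (R1): 1.4586% + 14.7936% + 0.9088% + 14% = 31.161%.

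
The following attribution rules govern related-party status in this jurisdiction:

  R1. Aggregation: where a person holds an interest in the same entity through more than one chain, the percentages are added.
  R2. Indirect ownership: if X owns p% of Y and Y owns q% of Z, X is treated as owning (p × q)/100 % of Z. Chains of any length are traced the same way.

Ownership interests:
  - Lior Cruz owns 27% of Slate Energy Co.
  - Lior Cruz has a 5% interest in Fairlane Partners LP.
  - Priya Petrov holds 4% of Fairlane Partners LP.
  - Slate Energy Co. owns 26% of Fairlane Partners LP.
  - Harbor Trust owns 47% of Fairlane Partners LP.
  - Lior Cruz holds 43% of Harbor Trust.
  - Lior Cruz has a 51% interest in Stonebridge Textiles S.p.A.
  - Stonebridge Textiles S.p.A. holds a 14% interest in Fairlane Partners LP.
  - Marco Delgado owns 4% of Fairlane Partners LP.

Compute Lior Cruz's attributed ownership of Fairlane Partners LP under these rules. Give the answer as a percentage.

Chain via Slate Energy Co. (R2): 27% × 26% = 7.02% of Fairlane Partners LP.
Chain via Harbor Trust (R2): 43% × 47% = 20.21% of Fairlane Partners LP.
Chain via Stonebridge Textiles S.p.A. (R2): 51% × 14% = 7.14% of Fairlane Partners LP.
Direct interest in Fairlane Partners LP: 5%.
Aggregating (R1): 7.02% + 20.21% + 7.14% + 5% = 39.37%.

39.37%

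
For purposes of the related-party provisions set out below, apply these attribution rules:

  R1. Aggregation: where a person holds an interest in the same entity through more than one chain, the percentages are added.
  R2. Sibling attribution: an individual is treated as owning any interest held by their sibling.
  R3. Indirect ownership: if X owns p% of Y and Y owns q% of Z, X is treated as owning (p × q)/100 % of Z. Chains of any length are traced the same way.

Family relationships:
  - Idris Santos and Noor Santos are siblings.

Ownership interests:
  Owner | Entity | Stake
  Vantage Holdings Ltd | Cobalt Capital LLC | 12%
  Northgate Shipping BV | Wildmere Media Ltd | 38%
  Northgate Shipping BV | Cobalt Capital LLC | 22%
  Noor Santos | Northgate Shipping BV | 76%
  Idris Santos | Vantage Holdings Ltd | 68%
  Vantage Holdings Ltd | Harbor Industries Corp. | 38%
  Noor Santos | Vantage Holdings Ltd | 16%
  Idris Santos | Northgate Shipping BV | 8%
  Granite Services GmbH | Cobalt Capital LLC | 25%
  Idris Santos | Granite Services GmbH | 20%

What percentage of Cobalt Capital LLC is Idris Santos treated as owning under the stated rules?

By sibling attribution (R2), Idris Santos is treated as also owning Noor Santos's interest in Vantage Holdings Ltd, giving 68% + 16% = 84%.
By sibling attribution (R2), Idris Santos is treated as also owning Noor Santos's interest in Northgate Shipping BV, giving 8% + 76% = 84%.
Chain via Vantage Holdings Ltd (R3): 84% × 12% = 10.08% of Cobalt Capital LLC.
Chain via Northgate Shipping BV (R3): 84% × 22% = 18.48% of Cobalt Capital LLC.
Chain via Granite Services GmbH (R3): 20% × 25% = 5% of Cobalt Capital LLC.
Aggregating (R1): 10.08% + 18.48% + 5% = 33.56%.

33.56%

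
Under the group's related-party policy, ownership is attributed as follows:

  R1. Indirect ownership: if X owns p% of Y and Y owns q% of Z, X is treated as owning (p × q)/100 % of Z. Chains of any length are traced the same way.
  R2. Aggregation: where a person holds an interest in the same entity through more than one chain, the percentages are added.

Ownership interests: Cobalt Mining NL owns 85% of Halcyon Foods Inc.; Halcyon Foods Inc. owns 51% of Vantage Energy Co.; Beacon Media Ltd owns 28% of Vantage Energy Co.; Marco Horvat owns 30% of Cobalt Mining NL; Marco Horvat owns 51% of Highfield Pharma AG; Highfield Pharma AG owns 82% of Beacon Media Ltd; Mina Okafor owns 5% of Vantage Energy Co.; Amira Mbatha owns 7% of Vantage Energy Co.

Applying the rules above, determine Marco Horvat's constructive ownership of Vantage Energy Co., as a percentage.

Chain via Highfield Pharma AG → Beacon Media Ltd (R1): 51% × 82% × 28% = 11.7096% of Vantage Energy Co.
Chain via Cobalt Mining NL → Halcyon Foods Inc. (R1): 30% × 85% × 51% = 13.005% of Vantage Energy Co.
Aggregating (R2): 11.7096% + 13.005% = 24.7146%.

24.7146%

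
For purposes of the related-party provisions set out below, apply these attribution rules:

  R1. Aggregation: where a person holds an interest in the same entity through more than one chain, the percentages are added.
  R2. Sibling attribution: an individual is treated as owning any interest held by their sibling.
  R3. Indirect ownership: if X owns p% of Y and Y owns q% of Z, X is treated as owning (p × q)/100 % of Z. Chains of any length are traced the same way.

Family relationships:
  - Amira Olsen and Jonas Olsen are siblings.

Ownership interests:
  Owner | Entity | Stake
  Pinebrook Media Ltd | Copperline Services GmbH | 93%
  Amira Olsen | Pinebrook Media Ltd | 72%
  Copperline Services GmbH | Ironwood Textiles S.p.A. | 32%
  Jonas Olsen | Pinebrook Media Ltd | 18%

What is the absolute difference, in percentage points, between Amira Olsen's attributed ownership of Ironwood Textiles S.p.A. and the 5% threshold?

By sibling attribution (R2), Amira Olsen is treated as also owning Jonas Olsen's interest in Pinebrook Media Ltd, giving 72% + 18% = 90%.
Chain via Pinebrook Media Ltd → Copperline Services GmbH (R3): 90% × 93% × 32% = 26.784% of Ironwood Textiles S.p.A.
26.784% exceeds the 5% threshold by 21.784 percentage points.

21.784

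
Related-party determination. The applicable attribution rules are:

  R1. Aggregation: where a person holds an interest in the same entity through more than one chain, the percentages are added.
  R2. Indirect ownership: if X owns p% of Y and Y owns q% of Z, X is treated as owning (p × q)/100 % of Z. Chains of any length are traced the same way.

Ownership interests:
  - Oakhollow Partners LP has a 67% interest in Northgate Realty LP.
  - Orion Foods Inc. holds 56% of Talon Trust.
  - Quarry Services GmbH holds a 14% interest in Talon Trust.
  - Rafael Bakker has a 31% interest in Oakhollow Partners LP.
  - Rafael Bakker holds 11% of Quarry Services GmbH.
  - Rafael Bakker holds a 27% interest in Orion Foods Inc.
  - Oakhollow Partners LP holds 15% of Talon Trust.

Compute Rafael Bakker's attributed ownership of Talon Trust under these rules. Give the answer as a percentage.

21.31%

Chain via Oakhollow Partners LP (R2): 31% × 15% = 4.65% of Talon Trust.
Chain via Orion Foods Inc. (R2): 27% × 56% = 15.12% of Talon Trust.
Chain via Quarry Services GmbH (R2): 11% × 14% = 1.54% of Talon Trust.
Aggregating (R1): 4.65% + 15.12% + 1.54% = 21.31%.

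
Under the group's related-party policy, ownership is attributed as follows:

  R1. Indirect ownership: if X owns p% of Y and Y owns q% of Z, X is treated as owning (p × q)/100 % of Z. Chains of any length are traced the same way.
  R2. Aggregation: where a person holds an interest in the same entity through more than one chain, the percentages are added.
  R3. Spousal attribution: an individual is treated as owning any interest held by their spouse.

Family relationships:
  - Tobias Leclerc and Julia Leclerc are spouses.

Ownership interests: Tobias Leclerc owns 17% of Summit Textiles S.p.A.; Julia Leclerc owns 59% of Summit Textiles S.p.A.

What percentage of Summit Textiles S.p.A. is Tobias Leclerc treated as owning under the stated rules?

76%

By spousal attribution (R3), Tobias Leclerc is treated as also owning Julia Leclerc's interest in Summit Textiles S.p.A, giving 17% + 59% = 76%.
Direct interest in Summit Textiles S.p.A: 76%.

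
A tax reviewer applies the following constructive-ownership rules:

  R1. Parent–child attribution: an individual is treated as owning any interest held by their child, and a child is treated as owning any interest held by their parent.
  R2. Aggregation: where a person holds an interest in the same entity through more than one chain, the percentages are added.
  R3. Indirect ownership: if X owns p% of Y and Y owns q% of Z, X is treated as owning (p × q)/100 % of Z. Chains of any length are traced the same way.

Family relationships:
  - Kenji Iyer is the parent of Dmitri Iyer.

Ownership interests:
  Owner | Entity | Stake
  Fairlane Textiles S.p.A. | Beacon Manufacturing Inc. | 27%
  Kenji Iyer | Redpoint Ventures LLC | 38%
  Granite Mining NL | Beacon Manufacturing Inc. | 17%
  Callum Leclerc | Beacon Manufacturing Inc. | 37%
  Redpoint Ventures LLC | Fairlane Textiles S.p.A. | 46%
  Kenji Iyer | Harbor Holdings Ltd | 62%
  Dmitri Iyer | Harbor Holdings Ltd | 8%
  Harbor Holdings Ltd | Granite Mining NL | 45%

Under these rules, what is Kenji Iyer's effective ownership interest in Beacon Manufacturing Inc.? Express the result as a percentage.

10.0746%

By parent–child attribution (R1), Kenji Iyer is treated as also owning Dmitri Iyer's interest in Harbor Holdings Ltd, giving 62% + 8% = 70%.
Chain via Redpoint Ventures LLC → Fairlane Textiles S.p.A. (R3): 38% × 46% × 27% = 4.7196% of Beacon Manufacturing Inc.
Chain via Harbor Holdings Ltd → Granite Mining NL (R3): 70% × 45% × 17% = 5.355% of Beacon Manufacturing Inc.
Aggregating (R2): 4.7196% + 5.355% = 10.0746%.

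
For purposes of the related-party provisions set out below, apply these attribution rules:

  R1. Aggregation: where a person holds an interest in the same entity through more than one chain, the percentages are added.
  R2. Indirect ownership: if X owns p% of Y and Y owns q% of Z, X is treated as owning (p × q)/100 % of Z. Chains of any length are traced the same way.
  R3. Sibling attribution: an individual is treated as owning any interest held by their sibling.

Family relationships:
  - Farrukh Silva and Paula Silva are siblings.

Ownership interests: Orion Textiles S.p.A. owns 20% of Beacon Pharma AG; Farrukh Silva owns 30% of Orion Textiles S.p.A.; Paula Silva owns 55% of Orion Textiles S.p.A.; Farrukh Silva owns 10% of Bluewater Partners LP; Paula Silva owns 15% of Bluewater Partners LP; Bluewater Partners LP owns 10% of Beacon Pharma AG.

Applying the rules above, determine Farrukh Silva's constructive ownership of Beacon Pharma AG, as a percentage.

19.5%

By sibling attribution (R3), Farrukh Silva is treated as also owning Paula Silva's interest in Bluewater Partners LP, giving 10% + 15% = 25%.
By sibling attribution (R3), Farrukh Silva is treated as also owning Paula Silva's interest in Orion Textiles S.p.A, giving 30% + 55% = 85%.
Chain via Bluewater Partners LP (R2): 25% × 10% = 2.5% of Beacon Pharma AG.
Chain via Orion Textiles S.p.A. (R2): 85% × 20% = 17% of Beacon Pharma AG.
Aggregating (R1): 2.5% + 17% = 19.5%.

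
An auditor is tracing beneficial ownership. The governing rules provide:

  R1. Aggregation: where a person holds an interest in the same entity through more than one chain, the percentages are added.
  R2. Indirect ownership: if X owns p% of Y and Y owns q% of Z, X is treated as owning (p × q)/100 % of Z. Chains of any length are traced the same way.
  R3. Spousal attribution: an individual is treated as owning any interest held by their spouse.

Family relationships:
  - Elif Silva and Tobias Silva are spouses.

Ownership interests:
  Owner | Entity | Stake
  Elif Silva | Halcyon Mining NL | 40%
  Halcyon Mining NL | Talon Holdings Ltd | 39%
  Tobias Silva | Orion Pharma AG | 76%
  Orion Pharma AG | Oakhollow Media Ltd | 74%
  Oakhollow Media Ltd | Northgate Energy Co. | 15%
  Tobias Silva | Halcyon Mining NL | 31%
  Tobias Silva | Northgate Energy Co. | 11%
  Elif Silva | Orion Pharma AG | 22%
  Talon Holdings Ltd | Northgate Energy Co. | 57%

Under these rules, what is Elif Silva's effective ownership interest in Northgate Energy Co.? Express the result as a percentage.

37.6613%

By spousal attribution (R3), Elif Silva is treated as also owning Tobias Silva's interest in Halcyon Mining NL, giving 40% + 31% = 71%.
By spousal attribution (R3), Elif Silva is treated as also owning Tobias Silva's interest in Orion Pharma AG, giving 22% + 76% = 98%.
By spousal attribution (R3), Elif Silva is treated as owning Tobias Silva's 11% interest in Northgate Energy Co.
Chain via Halcyon Mining NL → Talon Holdings Ltd (R2): 71% × 39% × 57% = 15.7833% of Northgate Energy Co.
Chain via Orion Pharma AG → Oakhollow Media Ltd (R2): 98% × 74% × 15% = 10.878% of Northgate Energy Co.
Direct interest in Northgate Energy Co: 11%.
Aggregating (R1): 15.7833% + 10.878% + 11% = 37.6613%.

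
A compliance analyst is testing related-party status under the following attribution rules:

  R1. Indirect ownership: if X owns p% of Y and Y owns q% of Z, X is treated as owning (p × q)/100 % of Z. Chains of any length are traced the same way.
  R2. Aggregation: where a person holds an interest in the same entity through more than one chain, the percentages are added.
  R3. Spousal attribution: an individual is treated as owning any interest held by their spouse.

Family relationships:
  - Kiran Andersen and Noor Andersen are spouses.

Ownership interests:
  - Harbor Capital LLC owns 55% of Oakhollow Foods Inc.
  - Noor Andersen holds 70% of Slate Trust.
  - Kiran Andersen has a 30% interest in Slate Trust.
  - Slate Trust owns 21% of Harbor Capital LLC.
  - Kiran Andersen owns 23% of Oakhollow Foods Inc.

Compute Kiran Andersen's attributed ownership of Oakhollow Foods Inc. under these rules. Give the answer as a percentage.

34.55%

By spousal attribution (R3), Kiran Andersen is treated as also owning Noor Andersen's interest in Slate Trust, giving 30% + 70% = 100%.
Chain via Slate Trust → Harbor Capital LLC (R1): 100% × 21% × 55% = 11.55% of Oakhollow Foods Inc.
Direct interest in Oakhollow Foods Inc: 23%.
Aggregating (R2): 11.55% + 23% = 34.55%.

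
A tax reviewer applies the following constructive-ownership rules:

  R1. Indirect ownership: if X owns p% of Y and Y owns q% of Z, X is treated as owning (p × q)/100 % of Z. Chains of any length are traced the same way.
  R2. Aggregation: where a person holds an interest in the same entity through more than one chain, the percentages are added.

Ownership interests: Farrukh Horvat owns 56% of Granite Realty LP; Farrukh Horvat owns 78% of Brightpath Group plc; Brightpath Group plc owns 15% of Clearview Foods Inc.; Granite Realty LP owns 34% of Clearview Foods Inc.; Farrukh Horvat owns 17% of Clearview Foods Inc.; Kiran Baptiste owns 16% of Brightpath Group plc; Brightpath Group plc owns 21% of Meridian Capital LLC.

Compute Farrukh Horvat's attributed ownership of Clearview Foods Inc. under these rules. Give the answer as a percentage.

Chain via Granite Realty LP (R1): 56% × 34% = 19.04% of Clearview Foods Inc.
Chain via Brightpath Group plc (R1): 78% × 15% = 11.7% of Clearview Foods Inc.
Direct interest in Clearview Foods Inc: 17%.
Aggregating (R2): 19.04% + 11.7% + 17% = 47.74%.

47.74%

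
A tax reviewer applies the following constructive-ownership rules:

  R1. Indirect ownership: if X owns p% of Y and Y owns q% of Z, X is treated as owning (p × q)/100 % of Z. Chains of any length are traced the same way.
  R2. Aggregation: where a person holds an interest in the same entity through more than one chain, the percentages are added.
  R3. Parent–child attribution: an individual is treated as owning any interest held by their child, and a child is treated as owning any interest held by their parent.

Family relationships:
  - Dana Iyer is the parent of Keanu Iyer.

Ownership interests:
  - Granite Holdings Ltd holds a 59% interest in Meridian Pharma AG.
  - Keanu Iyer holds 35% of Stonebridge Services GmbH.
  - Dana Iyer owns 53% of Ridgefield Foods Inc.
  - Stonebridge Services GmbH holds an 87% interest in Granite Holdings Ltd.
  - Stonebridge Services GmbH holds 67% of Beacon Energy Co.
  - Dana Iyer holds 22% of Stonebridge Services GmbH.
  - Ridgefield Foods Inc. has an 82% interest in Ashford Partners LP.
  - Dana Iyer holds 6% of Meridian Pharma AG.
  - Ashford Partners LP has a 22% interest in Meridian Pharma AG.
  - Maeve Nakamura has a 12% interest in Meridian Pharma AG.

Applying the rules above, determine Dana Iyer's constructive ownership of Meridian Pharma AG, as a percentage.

By parent–child attribution (R3), Dana Iyer is treated as also owning Keanu Iyer's interest in Stonebridge Services GmbH, giving 22% + 35% = 57%.
Chain via Stonebridge Services GmbH → Granite Holdings Ltd (R1): 57% × 87% × 59% = 29.2581% of Meridian Pharma AG.
Chain via Ridgefield Foods Inc. → Ashford Partners LP (R1): 53% × 82% × 22% = 9.5612% of Meridian Pharma AG.
Direct interest in Meridian Pharma AG: 6%.
Aggregating (R2): 29.2581% + 9.5612% + 6% = 44.8193%.

44.8193%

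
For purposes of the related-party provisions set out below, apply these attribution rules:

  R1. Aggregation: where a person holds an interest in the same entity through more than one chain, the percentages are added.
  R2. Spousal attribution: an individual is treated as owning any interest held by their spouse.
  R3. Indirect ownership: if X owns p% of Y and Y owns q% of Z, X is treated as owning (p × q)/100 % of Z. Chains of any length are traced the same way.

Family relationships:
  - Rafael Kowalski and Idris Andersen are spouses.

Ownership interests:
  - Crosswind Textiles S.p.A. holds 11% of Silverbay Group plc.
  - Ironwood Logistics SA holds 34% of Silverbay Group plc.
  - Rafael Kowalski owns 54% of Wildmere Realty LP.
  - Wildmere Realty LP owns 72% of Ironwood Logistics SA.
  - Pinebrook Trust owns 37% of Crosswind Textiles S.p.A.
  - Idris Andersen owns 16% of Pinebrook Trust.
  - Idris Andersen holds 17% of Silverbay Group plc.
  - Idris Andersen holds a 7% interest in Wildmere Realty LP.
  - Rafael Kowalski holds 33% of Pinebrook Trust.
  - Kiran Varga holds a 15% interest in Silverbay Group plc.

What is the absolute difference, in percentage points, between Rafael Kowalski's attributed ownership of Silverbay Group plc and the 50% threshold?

By spousal attribution (R2), Rafael Kowalski is treated as also owning Idris Andersen's interest in Wildmere Realty LP, giving 54% + 7% = 61%.
By spousal attribution (R2), Rafael Kowalski is treated as also owning Idris Andersen's interest in Pinebrook Trust, giving 33% + 16% = 49%.
By spousal attribution (R2), Rafael Kowalski is treated as owning Idris Andersen's 17% interest in Silverbay Group plc.
Chain via Wildmere Realty LP → Ironwood Logistics SA (R3): 61% × 72% × 34% = 14.9328% of Silverbay Group plc.
Chain via Pinebrook Trust → Crosswind Textiles S.p.A. (R3): 49% × 37% × 11% = 1.9943% of Silverbay Group plc.
Direct interest in Silverbay Group plc: 17%.
Aggregating (R1): 14.9328% + 1.9943% + 17% = 33.9271%.
33.9271% falls short of the 50% threshold by 16.0729 percentage points.

16.0729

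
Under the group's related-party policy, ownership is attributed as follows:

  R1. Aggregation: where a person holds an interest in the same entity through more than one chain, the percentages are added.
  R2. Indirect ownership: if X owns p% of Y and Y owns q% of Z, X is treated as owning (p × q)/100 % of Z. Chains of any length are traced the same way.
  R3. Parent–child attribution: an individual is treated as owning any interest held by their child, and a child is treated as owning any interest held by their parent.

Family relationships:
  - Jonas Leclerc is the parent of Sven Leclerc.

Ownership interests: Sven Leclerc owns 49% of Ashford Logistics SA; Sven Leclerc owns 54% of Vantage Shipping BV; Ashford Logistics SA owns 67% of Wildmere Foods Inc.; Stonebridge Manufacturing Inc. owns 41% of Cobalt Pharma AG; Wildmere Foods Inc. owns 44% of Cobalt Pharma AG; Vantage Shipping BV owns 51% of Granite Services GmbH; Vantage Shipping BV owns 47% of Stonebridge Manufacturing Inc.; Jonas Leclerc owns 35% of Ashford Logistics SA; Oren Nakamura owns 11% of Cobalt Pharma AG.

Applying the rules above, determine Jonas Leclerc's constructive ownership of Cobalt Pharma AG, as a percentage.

35.169%

By parent–child attribution (R3), Jonas Leclerc is treated as also owning Sven Leclerc's interest in Ashford Logistics SA, giving 35% + 49% = 84%.
By parent–child attribution (R3), Jonas Leclerc is treated as owning Sven Leclerc's 54% interest in Vantage Shipping BV.
Chain via Ashford Logistics SA → Wildmere Foods Inc. (R2): 84% × 67% × 44% = 24.7632% of Cobalt Pharma AG.
Chain via Vantage Shipping BV → Stonebridge Manufacturing Inc. (R2): 54% × 47% × 41% = 10.4058% of Cobalt Pharma AG.
Aggregating (R1): 24.7632% + 10.4058% = 35.169%.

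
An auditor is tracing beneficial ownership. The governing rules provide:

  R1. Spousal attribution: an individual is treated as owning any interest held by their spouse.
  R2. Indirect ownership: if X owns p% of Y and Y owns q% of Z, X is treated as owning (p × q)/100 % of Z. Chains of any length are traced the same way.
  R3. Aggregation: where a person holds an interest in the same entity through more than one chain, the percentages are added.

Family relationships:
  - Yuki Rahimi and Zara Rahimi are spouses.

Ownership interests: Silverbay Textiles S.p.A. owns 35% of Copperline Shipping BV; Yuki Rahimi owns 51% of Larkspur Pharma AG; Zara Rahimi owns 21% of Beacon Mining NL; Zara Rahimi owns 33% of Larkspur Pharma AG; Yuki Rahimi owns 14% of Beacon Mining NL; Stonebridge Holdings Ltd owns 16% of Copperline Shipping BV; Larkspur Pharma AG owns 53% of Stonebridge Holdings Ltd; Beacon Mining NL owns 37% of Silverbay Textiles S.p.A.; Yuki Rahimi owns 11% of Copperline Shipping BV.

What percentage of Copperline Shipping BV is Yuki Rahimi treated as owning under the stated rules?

By spousal attribution (R1), Yuki Rahimi is treated as also owning Zara Rahimi's interest in Larkspur Pharma AG, giving 51% + 33% = 84%.
By spousal attribution (R1), Yuki Rahimi is treated as also owning Zara Rahimi's interest in Beacon Mining NL, giving 14% + 21% = 35%.
Chain via Larkspur Pharma AG → Stonebridge Holdings Ltd (R2): 84% × 53% × 16% = 7.1232% of Copperline Shipping BV.
Chain via Beacon Mining NL → Silverbay Textiles S.p.A. (R2): 35% × 37% × 35% = 4.5325% of Copperline Shipping BV.
Direct interest in Copperline Shipping BV: 11%.
Aggregating (R3): 7.1232% + 4.5325% + 11% = 22.6557%.

22.6557%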